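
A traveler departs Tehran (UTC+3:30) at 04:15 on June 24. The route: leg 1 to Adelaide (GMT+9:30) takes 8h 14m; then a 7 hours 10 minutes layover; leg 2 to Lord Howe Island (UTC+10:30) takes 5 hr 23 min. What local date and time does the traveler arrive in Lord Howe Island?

08:02 on June 25

Convert departure to UTC: 04:15 − 3:30 = 00:45 UTC on Jun 24.
Add 8 hours 14 minutes leg 1 → 08:59 UTC.
Add 7 hours 10 minutes layover in Adelaide → 16:09 UTC.
Add 5 hours and 23 minutes leg 2 → 21:32 UTC.
Lord Howe Island is UTC+10:30, so local arrival = 21:32 + 10:30 = 08:02 on Jun 25.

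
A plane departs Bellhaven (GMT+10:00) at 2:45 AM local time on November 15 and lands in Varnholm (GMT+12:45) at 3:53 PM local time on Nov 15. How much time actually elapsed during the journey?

Departure in UTC: 2:45 AM − 10:00 = 4:45 PM on Nov 14.
Arrival in UTC: 3:53 PM − 12:45 = 3:08 AM on Nov 15.
Elapsed = 3:08 AM − 4:45 PM (+1 day) = 10 hours 23 minutes.

10 hours 23 minutes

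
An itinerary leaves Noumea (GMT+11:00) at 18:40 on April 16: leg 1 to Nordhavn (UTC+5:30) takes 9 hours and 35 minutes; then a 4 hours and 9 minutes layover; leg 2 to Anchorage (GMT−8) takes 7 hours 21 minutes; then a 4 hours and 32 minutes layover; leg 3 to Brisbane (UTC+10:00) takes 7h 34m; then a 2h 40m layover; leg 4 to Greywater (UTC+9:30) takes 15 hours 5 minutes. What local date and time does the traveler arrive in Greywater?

20:06 on April 18

Convert departure to UTC: 18:40 − 11:00 = 07:40 UTC on Apr 16.
Add 9 hours and 35 minutes leg 1 → 17:15 UTC.
Add 4 hours and 9 minutes layover in Nordhavn → 21:24 UTC.
Add 7 hours 21 minutes leg 2 → 04:45 UTC (Apr 17).
Add 4 hours 32 minutes layover in Anchorage → 09:17 UTC.
Add 7 hours and 34 minutes leg 3 → 16:51 UTC.
Add 2 hours 40 minutes layover in Brisbane → 19:31 UTC.
Add 15 hours 5 minutes leg 4 → 10:36 UTC (Apr 18).
Greywater is UTC+9:30, so local arrival = 10:36 + 9:30 = 20:06 on Apr 18.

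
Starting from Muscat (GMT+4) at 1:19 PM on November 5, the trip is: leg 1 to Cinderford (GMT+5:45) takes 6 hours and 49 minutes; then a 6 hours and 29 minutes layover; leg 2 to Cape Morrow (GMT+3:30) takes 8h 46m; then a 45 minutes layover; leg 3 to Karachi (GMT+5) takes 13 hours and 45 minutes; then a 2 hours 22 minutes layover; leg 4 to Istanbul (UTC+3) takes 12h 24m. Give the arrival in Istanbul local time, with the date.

Convert departure to UTC: 1:19 PM − 4:00 = 9:19 AM UTC on Nov 5.
Add 6 hours 49 minutes leg 1 → 4:08 PM UTC.
Add 6 hours 29 minutes layover in Cinderford → 10:37 PM UTC.
Add 8 hours and 46 minutes leg 2 → 7:23 AM UTC (Nov 6).
Add 45 minutes layover in Cape Morrow → 8:08 AM UTC.
Add 13 hours and 45 minutes leg 3 → 9:53 PM UTC.
Add 2 hours 22 minutes layover in Karachi → 12:15 AM UTC (Nov 7).
Add 12 hours 24 minutes leg 4 → 12:39 PM UTC.
Istanbul is UTC+3:00, so local arrival = 12:39 PM + 3:00 = 3:39 PM on Nov 7.

3:39 PM on Nov 7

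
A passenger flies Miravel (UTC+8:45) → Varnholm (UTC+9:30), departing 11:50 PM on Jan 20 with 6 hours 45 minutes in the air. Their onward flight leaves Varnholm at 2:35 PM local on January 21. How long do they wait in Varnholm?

7 hours 15 minutes

Convert departure to UTC: 11:50 PM − 8:45 = 3:05 PM UTC on Jan 20.
Add 6 hours 45 minutes flight time → 9:50 PM UTC.
Varnholm is UTC+9:30, so local arrival = 9:50 PM + 9:30 = 7:20 AM on Jan 21.
Layover = 2:35 PM − 7:20 AM = 7 hours 15 minutes.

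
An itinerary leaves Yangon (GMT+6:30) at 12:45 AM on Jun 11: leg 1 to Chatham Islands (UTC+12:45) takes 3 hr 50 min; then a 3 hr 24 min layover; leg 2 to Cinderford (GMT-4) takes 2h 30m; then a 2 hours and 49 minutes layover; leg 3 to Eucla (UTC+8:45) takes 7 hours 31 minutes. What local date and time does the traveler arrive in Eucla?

Convert departure to UTC: 12:45 AM − 6:30 = 6:15 PM UTC on Jun 10.
Add 3 hours 50 minutes leg 1 → 10:05 PM UTC.
Add 3 hours and 24 minutes layover in Chatham Islands → 1:29 AM UTC (Jun 11).
Add 2 hours and 30 minutes leg 2 → 3:59 AM UTC.
Add 2 hours 49 minutes layover in Cinderford → 6:48 AM UTC.
Add 7 hours and 31 minutes leg 3 → 2:19 PM UTC.
Eucla is UTC+8:45, so local arrival = 2:19 PM + 8:45 = 11:04 PM on Jun 11.

11:04 PM on Jun 11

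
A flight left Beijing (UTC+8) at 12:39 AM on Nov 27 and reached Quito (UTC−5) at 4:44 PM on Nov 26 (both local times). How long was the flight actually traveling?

5 hours 5 minutes

Departure in UTC: 12:39 AM − 8:00 = 4:39 PM on Nov 26.
Arrival in UTC: 4:44 PM + 5:00 = 9:44 PM on Nov 26.
Elapsed = 9:44 PM − 4:39 PM = 5 hours 5 minutes.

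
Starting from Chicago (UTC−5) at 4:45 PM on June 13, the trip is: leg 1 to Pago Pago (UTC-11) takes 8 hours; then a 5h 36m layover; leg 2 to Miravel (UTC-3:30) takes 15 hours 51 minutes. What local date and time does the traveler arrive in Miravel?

11:42 PM on June 14

Convert departure to UTC: 4:45 PM + 5:00 = 9:45 PM UTC on Jun 13.
Add 8 hours leg 1 → 5:45 AM UTC (Jun 14).
Add 5 hours 36 minutes layover in Pago Pago → 11:21 AM UTC.
Add 15 hours 51 minutes leg 2 → 3:12 AM UTC (Jun 15).
Miravel is UTC−3:30, so local arrival = 3:12 AM − 3:30 = 11:42 PM on Jun 14.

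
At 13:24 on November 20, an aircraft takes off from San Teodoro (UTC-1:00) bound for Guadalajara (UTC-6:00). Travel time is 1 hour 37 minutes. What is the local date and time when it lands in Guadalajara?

Convert departure to UTC: 13:24 + 1:00 = 14:24 UTC on Nov 20.
Add 1 hour 37 minutes travel time → 16:01 UTC.
Guadalajara is UTC−6:00, so local arrival = 16:01 − 6:00 = 10:01 on Nov 20.

10:01 on November 20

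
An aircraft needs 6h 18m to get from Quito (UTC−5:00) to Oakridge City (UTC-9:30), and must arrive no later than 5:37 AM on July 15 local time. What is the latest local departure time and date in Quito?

Target arrival in UTC: 5:37 AM + 9:30 = 3:07 PM on Jul 15.
Subtract 6 hours 18 minutes → departure 8:49 AM UTC on Jul 15.
Quito is UTC−5:00: 8:49 AM − 5:00 = 3:49 AM on Jul 15.

3:49 AM on July 15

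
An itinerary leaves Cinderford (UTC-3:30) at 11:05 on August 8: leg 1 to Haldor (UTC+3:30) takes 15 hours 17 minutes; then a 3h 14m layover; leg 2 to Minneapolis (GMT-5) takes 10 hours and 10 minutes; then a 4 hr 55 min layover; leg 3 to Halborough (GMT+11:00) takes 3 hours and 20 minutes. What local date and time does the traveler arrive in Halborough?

14:31 on Aug 10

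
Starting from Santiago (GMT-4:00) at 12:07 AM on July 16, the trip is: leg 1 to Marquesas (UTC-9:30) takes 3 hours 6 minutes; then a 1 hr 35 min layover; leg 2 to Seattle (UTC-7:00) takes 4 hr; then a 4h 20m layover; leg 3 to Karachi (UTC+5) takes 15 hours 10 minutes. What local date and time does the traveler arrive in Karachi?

1:18 PM on Jul 17

Convert departure to UTC: 12:07 AM + 4:00 = 4:07 AM UTC on Jul 16.
Add 3 hours 6 minutes leg 1 → 7:13 AM UTC.
Add 1 hour and 35 minutes layover in Marquesas → 8:48 AM UTC.
Add 4 hours leg 2 → 12:48 PM UTC.
Add 4 hours and 20 minutes layover in Seattle → 5:08 PM UTC.
Add 15 hours 10 minutes leg 3 → 8:18 AM UTC (Jul 17).
Karachi is UTC+5:00, so local arrival = 8:18 AM + 5:00 = 1:18 PM on Jul 17.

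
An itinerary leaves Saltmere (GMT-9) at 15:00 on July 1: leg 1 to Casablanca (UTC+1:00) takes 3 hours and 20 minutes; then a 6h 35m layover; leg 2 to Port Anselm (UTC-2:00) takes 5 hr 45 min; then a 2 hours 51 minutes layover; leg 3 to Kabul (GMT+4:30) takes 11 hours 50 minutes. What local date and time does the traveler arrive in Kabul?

Convert departure to UTC: 15:00 + 9:00 = 00:00 UTC on Jul 2.
Add 3 hours and 20 minutes leg 1 → 03:20 UTC.
Add 6 hours and 35 minutes layover in Casablanca → 09:55 UTC.
Add 5 hours 45 minutes leg 2 → 15:40 UTC.
Add 2 hours 51 minutes layover in Port Anselm → 18:31 UTC.
Add 11 hours 50 minutes leg 3 → 06:21 UTC (Jul 3).
Kabul is UTC+4:30, so local arrival = 06:21 + 4:30 = 10:51 on Jul 3.

10:51 on July 3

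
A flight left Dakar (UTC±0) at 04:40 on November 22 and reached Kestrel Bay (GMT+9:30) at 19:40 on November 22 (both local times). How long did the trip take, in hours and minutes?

5 hours 30 minutes

Departure is already UTC: 04:40 on Nov 22.
Arrival in UTC: 19:40 − 9:30 = 10:10 on Nov 22.
Elapsed = 10:10 − 04:40 = 5 hours 30 minutes.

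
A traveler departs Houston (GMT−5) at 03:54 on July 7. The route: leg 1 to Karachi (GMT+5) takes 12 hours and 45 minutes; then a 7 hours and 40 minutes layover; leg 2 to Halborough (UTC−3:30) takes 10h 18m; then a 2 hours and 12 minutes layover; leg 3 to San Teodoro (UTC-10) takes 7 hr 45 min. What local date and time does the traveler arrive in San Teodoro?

15:34 on July 8

Convert departure to UTC: 03:54 + 5:00 = 08:54 UTC on Jul 7.
Add 12 hours 45 minutes leg 1 → 21:39 UTC.
Add 7 hours 40 minutes layover in Karachi → 05:19 UTC (Jul 8).
Add 10 hours and 18 minutes leg 2 → 15:37 UTC.
Add 2 hours and 12 minutes layover in Halborough → 17:49 UTC.
Add 7 hours and 45 minutes leg 3 → 01:34 UTC (Jul 9).
San Teodoro is UTC−10:00, so local arrival = 01:34 − 10:00 = 15:34 on Jul 8.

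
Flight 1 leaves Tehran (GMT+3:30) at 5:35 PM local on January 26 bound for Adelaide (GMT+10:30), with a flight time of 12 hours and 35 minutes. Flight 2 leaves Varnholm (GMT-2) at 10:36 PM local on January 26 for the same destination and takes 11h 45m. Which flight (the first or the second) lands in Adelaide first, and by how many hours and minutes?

the first, by 9 hours 41 minutes

Flight 1 in UTC: 5:35 PM − 3:30 = 2:05 PM on Jan 26.
+12 hours 35 minutes → arrive 2:40 AM UTC on Jan 27.
Flight 2 in UTC: 10:36 PM + 2:00 = 12:36 AM on Jan 27.
+11 hours 45 minutes → arrive 12:21 PM UTC on Jan 27.
Flight 1 lands earlier by 9 hours 41 minutes.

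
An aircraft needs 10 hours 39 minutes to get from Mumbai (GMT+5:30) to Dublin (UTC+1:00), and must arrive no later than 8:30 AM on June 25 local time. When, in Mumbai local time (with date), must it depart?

2:21 AM on June 25

Target arrival in UTC: 8:30 AM − 1:00 = 7:30 AM on Jun 25.
Subtract 10 hours and 39 minutes → departure 8:51 PM UTC on Jun 24.
Mumbai is UTC+5:30: 8:51 PM + 5:30 = 2:21 AM on Jun 25.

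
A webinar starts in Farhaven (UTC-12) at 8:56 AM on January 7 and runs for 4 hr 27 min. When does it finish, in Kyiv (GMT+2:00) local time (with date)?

Convert start to UTC: 8:56 AM + 12:00 = 8:56 PM UTC on Jan 7.
Add 4 hours 27 minutes duration → 1:23 AM UTC (Jan 8).
Kyiv is UTC+2:00, so local end time = 1:23 AM + 2:00 = 3:23 AM on Jan 8.

3:23 AM on Jan 8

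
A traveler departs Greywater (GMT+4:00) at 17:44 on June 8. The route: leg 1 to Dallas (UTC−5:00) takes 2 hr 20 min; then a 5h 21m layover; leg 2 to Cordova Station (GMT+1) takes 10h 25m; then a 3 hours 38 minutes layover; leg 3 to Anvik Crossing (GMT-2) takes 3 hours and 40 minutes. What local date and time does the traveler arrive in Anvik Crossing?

13:08 on June 9

Convert departure to UTC: 17:44 − 4:00 = 13:44 UTC on Jun 8.
Add 2 hours 20 minutes leg 1 → 16:04 UTC.
Add 5 hours and 21 minutes layover in Dallas → 21:25 UTC.
Add 10 hours 25 minutes leg 2 → 07:50 UTC (Jun 9).
Add 3 hours 38 minutes layover in Cordova Station → 11:28 UTC.
Add 3 hours and 40 minutes leg 3 → 15:08 UTC.
Anvik Crossing is UTC−2:00, so local arrival = 15:08 − 2:00 = 13:08 on Jun 9.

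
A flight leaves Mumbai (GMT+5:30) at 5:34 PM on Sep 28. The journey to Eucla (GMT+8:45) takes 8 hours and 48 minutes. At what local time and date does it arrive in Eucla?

Convert departure to UTC: 5:34 PM − 5:30 = 12:04 PM UTC on Sep 28.
Add 8 hours and 48 minutes travel time → 8:52 PM UTC.
Eucla is UTC+8:45, so local arrival = 8:52 PM + 8:45 = 5:37 AM on Sep 29.

5:37 AM on September 29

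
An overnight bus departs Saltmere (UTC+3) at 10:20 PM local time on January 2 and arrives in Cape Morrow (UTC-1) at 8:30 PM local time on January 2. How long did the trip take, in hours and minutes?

Cape Morrow is 4:00 behind Saltmere.
Clock-face elapsed time (ignoring zones) is −1 hour 50 minutes.
Actual elapsed = −1 hour 50 minutes + 4:00 = 2 hours 10 minutes.

2 hours 10 minutes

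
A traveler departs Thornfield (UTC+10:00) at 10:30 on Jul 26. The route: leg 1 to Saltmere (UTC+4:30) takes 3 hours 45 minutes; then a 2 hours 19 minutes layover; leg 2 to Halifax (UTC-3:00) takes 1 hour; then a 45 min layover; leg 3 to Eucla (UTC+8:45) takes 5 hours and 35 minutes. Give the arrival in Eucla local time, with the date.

22:39 on July 26

Convert departure to UTC: 10:30 − 10:00 = 00:30 UTC on Jul 26.
Add 3 hours 45 minutes leg 1 → 04:15 UTC.
Add 2 hours and 19 minutes layover in Saltmere → 06:34 UTC.
Add 1 hour leg 2 → 07:34 UTC.
Add 45 minutes layover in Halifax → 08:19 UTC.
Add 5 hours and 35 minutes leg 3 → 13:54 UTC.
Eucla is UTC+8:45, so local arrival = 13:54 + 8:45 = 22:39 on Jul 26.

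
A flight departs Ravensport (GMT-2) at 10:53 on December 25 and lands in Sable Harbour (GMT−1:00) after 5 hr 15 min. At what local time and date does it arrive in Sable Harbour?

Convert departure to UTC: 10:53 + 2:00 = 12:53 UTC on Dec 25.
Add 5 hours 15 minutes travel time → 18:08 UTC.
Sable Harbour is UTC−1:00, so local arrival = 18:08 − 1:00 = 17:08 on Dec 25.

17:08 on December 25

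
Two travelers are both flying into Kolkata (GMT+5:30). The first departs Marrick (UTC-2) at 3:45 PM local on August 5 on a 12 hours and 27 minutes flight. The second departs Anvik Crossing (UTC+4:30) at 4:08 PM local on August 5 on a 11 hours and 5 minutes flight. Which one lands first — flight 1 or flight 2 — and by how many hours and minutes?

Flight 1 in UTC: 3:45 PM + 2:00 = 5:45 PM on Aug 5.
+12 hours and 27 minutes → arrive 6:12 AM UTC on Aug 6.
Flight 2 in UTC: 4:08 PM − 4:30 = 11:38 AM on Aug 5.
+11 hours 5 minutes → arrive 10:43 PM UTC on Aug 5.
Flight 2 lands earlier by 7 hours 29 minutes.

the second, by 7 hours 29 minutes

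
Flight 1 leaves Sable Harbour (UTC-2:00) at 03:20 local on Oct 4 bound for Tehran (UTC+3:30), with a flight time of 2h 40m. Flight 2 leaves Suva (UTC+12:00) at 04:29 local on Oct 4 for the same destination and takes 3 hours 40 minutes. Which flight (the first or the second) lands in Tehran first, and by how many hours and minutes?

Flight 1 in UTC: 03:20 + 2:00 = 05:20 on Oct 4.
+2 hours and 40 minutes → arrive 08:00 UTC on Oct 4.
Flight 2 in UTC: 04:29 − 12:00 = 16:29 on Oct 3.
+3 hours and 40 minutes → arrive 20:09 UTC on Oct 3.
Flight 2 lands earlier by 11 hours 51 minutes.

the second, by 11 hours 51 minutes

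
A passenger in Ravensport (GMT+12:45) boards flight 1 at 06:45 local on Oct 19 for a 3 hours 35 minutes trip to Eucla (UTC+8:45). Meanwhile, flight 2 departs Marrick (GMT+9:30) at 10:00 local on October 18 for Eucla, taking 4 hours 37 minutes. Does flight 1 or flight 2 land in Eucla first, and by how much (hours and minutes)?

the second, by 16 hours 28 minutes

Flight 1 in UTC: 06:45 − 12:45 = 18:00 on Oct 18.
+3 hours 35 minutes → arrive 21:35 UTC on Oct 18.
Flight 2 in UTC: 10:00 − 9:30 = 00:30 on Oct 18.
+4 hours 37 minutes → arrive 05:07 UTC on Oct 18.
Flight 2 lands earlier by 16 hours 28 minutes.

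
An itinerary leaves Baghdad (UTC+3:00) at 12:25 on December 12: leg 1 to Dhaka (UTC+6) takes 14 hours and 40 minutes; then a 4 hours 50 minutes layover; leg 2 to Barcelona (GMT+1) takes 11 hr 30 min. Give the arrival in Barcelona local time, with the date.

17:25 on December 13

Convert departure to UTC: 12:25 − 3:00 = 09:25 UTC on Dec 12.
Add 14 hours 40 minutes leg 1 → 00:05 UTC (Dec 13).
Add 4 hours 50 minutes layover in Dhaka → 04:55 UTC.
Add 11 hours 30 minutes leg 2 → 16:25 UTC.
Barcelona is UTC+1:00, so local arrival = 16:25 + 1:00 = 17:25 on Dec 13.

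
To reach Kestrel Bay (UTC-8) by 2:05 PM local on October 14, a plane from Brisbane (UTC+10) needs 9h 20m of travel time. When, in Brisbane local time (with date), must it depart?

Target arrival in UTC: 2:05 PM + 8:00 = 10:05 PM on Oct 14.
Subtract 9 hours 20 minutes → departure 12:45 PM UTC on Oct 14.
Brisbane is UTC+10:00: 12:45 PM + 10:00 = 10:45 PM on Oct 14.

10:45 PM on October 14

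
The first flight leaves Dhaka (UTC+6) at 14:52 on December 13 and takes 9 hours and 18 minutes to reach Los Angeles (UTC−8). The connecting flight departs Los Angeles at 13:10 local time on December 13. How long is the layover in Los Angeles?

Convert departure to UTC: 14:52 − 6:00 = 08:52 UTC on Dec 13.
Add 9 hours 18 minutes flight time → 18:10 UTC.
Los Angeles is UTC−8:00, so local arrival = 18:10 − 8:00 = 10:10 on Dec 13.
Layover = 13:10 − 10:10 = 3 hours.

3 hours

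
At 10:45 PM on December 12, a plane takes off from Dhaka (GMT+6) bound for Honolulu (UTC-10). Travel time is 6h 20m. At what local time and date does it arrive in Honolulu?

Convert departure to UTC: 10:45 PM − 6:00 = 4:45 PM UTC on Dec 12.
Add 6 hours and 20 minutes travel time → 11:05 PM UTC.
Honolulu is UTC−10:00, so local arrival = 11:05 PM − 10:00 = 1:05 PM on Dec 12.

1:05 PM on December 12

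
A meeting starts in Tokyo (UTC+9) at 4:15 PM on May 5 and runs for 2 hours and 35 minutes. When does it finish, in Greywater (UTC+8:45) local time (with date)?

6:35 PM on May 5

Convert start to UTC: 4:15 PM − 9:00 = 7:15 AM UTC on May 5.
Add 2 hours 35 minutes duration → 9:50 AM UTC.
Greywater is UTC+8:45, so local end time = 9:50 AM + 8:45 = 6:35 PM on May 5.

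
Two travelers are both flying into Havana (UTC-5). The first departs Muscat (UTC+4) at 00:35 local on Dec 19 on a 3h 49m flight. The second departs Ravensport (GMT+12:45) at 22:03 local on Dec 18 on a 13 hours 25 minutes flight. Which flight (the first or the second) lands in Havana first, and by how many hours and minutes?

Flight 1 in UTC: 00:35 − 4:00 = 20:35 on Dec 18.
+3 hours and 49 minutes → arrive 00:24 UTC on Dec 19.
Flight 2 in UTC: 22:03 − 12:45 = 09:18 on Dec 18.
+13 hours 25 minutes → arrive 22:43 UTC on Dec 18.
Flight 2 lands earlier by 1 hour 41 minutes.

the second, by 1 hour 41 minutes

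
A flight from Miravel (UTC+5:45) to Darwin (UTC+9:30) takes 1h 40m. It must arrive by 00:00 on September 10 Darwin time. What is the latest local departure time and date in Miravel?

Target arrival in UTC: 00:00 − 9:30 = 14:30 on Sep 9.
Subtract 1 hour and 40 minutes → departure 12:50 UTC on Sep 9.
Miravel is UTC+5:45: 12:50 + 5:45 = 18:35 on Sep 9.

18:35 on Sep 9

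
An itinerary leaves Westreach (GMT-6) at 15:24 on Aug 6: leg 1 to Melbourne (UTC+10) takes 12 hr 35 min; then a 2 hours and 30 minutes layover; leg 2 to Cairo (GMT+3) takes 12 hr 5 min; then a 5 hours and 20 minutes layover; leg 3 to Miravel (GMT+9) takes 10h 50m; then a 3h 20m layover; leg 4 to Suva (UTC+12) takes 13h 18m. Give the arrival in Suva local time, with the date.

21:22 on August 9

Convert departure to UTC: 15:24 + 6:00 = 21:24 UTC on Aug 6.
Add 12 hours and 35 minutes leg 1 → 09:59 UTC (Aug 7).
Add 2 hours and 30 minutes layover in Melbourne → 12:29 UTC.
Add 12 hours 5 minutes leg 2 → 00:34 UTC (Aug 8).
Add 5 hours 20 minutes layover in Cairo → 05:54 UTC.
Add 10 hours 50 minutes leg 3 → 16:44 UTC.
Add 3 hours and 20 minutes layover in Miravel → 20:04 UTC.
Add 13 hours and 18 minutes leg 4 → 09:22 UTC (Aug 9).
Suva is UTC+12:00, so local arrival = 09:22 + 12:00 = 21:22 on Aug 9.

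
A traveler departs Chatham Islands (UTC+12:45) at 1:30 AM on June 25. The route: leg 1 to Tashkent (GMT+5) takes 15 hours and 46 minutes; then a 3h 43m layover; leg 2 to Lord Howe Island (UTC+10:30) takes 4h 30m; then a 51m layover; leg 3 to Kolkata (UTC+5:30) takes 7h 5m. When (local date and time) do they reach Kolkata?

Convert departure to UTC: 1:30 AM − 12:45 = 12:45 PM UTC on Jun 24.
Add 15 hours and 46 minutes leg 1 → 4:31 AM UTC (Jun 25).
Add 3 hours 43 minutes layover in Tashkent → 8:14 AM UTC.
Add 4 hours 30 minutes leg 2 → 12:44 PM UTC.
Add 51 minutes layover in Lord Howe Island → 1:35 PM UTC.
Add 7 hours and 5 minutes leg 3 → 8:40 PM UTC.
Kolkata is UTC+5:30, so local arrival = 8:40 PM + 5:30 = 2:10 AM on Jun 26.

2:10 AM on Jun 26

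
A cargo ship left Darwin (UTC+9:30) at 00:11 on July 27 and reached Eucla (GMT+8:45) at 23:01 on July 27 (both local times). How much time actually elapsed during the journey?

Departure in UTC: 00:11 − 9:30 = 14:41 on Jul 26.
Arrival in UTC: 23:01 − 8:45 = 14:16 on Jul 27.
Elapsed = 14:16 − 14:41 (+1 day) = 23 hours 35 minutes.

23 hours 35 minutes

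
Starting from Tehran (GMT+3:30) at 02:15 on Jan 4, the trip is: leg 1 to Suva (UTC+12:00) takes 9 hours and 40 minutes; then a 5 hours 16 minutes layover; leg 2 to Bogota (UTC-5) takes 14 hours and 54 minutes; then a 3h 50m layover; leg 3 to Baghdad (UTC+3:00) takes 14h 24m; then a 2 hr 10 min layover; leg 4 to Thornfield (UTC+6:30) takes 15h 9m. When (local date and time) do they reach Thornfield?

Convert departure to UTC: 02:15 − 3:30 = 22:45 UTC on Jan 3.
Add 9 hours and 40 minutes leg 1 → 08:25 UTC (Jan 4).
Add 5 hours 16 minutes layover in Suva → 13:41 UTC.
Add 14 hours and 54 minutes leg 2 → 04:35 UTC (Jan 5).
Add 3 hours and 50 minutes layover in Bogota → 08:25 UTC.
Add 14 hours 24 minutes leg 3 → 22:49 UTC.
Add 2 hours and 10 minutes layover in Baghdad → 00:59 UTC (Jan 6).
Add 15 hours 9 minutes leg 4 → 16:08 UTC.
Thornfield is UTC+6:30, so local arrival = 16:08 + 6:30 = 22:38 on Jan 6.

22:38 on Jan 6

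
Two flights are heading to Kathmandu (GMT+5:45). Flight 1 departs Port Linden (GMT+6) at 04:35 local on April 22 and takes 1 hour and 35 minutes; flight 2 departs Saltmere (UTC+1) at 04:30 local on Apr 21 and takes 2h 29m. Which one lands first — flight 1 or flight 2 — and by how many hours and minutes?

the second, by 18 hours 11 minutes

Flight 1 in UTC: 04:35 − 6:00 = 22:35 on Apr 21.
+1 hour and 35 minutes → arrive 00:10 UTC on Apr 22.
Flight 2 in UTC: 04:30 − 1:00 = 03:30 on Apr 21.
+2 hours 29 minutes → arrive 05:59 UTC on Apr 21.
Flight 2 lands earlier by 18 hours 11 minutes.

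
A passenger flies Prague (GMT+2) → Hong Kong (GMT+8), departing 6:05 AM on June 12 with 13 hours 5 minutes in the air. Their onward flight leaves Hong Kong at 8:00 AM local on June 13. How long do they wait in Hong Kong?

Convert departure to UTC: 6:05 AM − 2:00 = 4:05 AM UTC on Jun 12.
Add 13 hours and 5 minutes flight time → 5:10 PM UTC.
Hong Kong is UTC+8:00, so local arrival = 5:10 PM + 8:00 = 1:10 AM on Jun 13.
Layover = 8:00 AM − 1:10 AM = 6 hours 50 minutes.

6 hours 50 minutes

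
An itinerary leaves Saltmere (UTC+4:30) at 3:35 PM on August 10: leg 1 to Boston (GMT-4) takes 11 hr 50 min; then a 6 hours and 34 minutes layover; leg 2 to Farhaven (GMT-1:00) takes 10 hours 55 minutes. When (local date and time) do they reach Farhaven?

3:24 PM on August 11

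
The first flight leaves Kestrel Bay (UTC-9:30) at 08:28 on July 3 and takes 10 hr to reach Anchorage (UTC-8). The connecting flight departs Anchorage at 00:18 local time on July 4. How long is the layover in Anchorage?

4 hours 20 minutes

Convert departure to UTC: 08:28 + 9:30 = 17:58 UTC on Jul 3.
Add 10 hours flight time → 03:58 UTC (Jul 4).
Anchorage is UTC−8:00, so local arrival = 03:58 − 8:00 = 19:58 on Jul 3.
Layover = 00:18 − 19:58 (+1 day) = 4 hours 20 minutes.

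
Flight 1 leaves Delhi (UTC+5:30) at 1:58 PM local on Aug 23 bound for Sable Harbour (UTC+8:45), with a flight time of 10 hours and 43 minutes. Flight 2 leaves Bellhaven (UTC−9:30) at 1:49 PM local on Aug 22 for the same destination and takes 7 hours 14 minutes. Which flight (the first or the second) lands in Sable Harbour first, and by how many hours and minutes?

Flight 1 in UTC: 1:58 PM − 5:30 = 8:28 AM on Aug 23.
+10 hours 43 minutes → arrive 7:11 PM UTC on Aug 23.
Flight 2 in UTC: 1:49 PM + 9:30 = 11:19 PM on Aug 22.
+7 hours and 14 minutes → arrive 6:33 AM UTC on Aug 23.
Flight 2 lands earlier by 12 hours 38 minutes.

the second, by 12 hours 38 minutes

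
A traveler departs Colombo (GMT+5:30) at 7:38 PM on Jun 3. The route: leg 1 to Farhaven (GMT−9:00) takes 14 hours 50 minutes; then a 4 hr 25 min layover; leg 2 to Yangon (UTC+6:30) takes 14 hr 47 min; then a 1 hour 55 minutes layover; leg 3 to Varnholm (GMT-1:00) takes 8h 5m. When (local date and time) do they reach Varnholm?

9:10 AM on Jun 5

Convert departure to UTC: 7:38 PM − 5:30 = 2:08 PM UTC on Jun 3.
Add 14 hours 50 minutes leg 1 → 4:58 AM UTC (Jun 4).
Add 4 hours and 25 minutes layover in Farhaven → 9:23 AM UTC.
Add 14 hours and 47 minutes leg 2 → 12:10 AM UTC (Jun 5).
Add 1 hour 55 minutes layover in Yangon → 2:05 AM UTC.
Add 8 hours and 5 minutes leg 3 → 10:10 AM UTC.
Varnholm is UTC−1:00, so local arrival = 10:10 AM − 1:00 = 9:10 AM on Jun 5.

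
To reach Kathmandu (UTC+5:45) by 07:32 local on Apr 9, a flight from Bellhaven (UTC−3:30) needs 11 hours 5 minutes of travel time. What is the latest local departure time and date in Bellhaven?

Target arrival in UTC: 07:32 − 5:45 = 01:47 on Apr 9.
Subtract 11 hours 5 minutes → departure 14:42 UTC on Apr 8.
Bellhaven is UTC−3:30: 14:42 − 3:30 = 11:12 on Apr 8.

11:12 on April 8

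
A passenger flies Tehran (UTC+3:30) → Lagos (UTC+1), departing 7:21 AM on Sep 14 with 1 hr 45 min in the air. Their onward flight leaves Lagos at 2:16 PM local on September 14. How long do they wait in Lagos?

Convert departure to UTC: 7:21 AM − 3:30 = 3:51 AM UTC on Sep 14.
Add 1 hour and 45 minutes flight time → 5:36 AM UTC.
Lagos is UTC+1:00, so local arrival = 5:36 AM + 1:00 = 6:36 AM on Sep 14.
Layover = 2:16 PM − 6:36 AM = 7 hours 40 minutes.

7 hours 40 minutes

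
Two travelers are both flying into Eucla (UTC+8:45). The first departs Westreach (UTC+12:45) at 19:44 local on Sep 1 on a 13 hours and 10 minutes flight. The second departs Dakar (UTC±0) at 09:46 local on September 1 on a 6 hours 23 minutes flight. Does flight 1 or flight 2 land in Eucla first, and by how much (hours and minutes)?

Flight 1 in UTC: 19:44 − 12:45 = 06:59 on Sep 1.
+13 hours 10 minutes → arrive 20:09 UTC on Sep 1.
Flight 2 departs at 09:46 UTC (Sep 1).
+6 hours and 23 minutes → arrive 16:09 UTC on Sep 1.
Flight 2 lands earlier by 4 hours.

the second, by 4 hours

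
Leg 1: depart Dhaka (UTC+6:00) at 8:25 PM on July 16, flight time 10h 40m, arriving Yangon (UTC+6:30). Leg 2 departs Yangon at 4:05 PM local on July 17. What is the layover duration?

8 hours 30 minutes

Convert departure to UTC: 8:25 PM − 6:00 = 2:25 PM UTC on Jul 16.
Add 10 hours 40 minutes flight time → 1:05 AM UTC (Jul 17).
Yangon is UTC+6:30, so local arrival = 1:05 AM + 6:30 = 7:35 AM on Jul 17.
Layover = 4:05 PM − 7:35 AM = 8 hours 30 minutes.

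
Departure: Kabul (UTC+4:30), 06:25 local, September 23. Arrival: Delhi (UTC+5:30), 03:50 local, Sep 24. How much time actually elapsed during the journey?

Departure in UTC: 06:25 − 4:30 = 01:55 on Sep 23.
Arrival in UTC: 03:50 − 5:30 = 22:20 on Sep 23.
Elapsed = 22:20 − 01:55 = 20 hours 25 minutes.

20 hours 25 minutes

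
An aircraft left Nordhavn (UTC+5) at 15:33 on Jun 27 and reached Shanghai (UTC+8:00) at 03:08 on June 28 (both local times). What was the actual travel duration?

Departure in UTC: 15:33 − 5:00 = 10:33 on Jun 27.
Arrival in UTC: 03:08 − 8:00 = 19:08 on Jun 27.
Elapsed = 19:08 − 10:33 = 8 hours 35 minutes.

8 hours 35 minutes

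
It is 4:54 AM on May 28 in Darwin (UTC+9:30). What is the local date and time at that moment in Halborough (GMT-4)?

In UTC: 4:54 AM − 9:30 = 7:24 PM on May 27.
Halborough is UTC−4:00: 7:24 PM − 4:00 = 3:24 PM on May 27.

3:24 PM on May 27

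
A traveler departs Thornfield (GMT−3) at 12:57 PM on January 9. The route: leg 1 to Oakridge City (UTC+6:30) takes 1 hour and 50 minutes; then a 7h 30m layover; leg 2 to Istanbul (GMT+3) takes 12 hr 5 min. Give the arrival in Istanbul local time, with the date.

4:22 PM on Jan 10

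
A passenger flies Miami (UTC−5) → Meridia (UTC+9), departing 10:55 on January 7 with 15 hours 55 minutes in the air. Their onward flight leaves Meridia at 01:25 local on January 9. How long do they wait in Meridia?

Convert departure to UTC: 10:55 + 5:00 = 15:55 UTC on Jan 7.
Add 15 hours 55 minutes flight time → 07:50 UTC (Jan 8).
Meridia is UTC+9:00, so local arrival = 07:50 + 9:00 = 16:50 on Jan 8.
Layover = 01:25 − 16:50 (+1 day) = 8 hours 35 minutes.

8 hours 35 minutes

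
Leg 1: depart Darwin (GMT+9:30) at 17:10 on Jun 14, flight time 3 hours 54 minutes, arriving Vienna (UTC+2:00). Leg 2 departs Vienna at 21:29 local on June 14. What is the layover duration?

Convert departure to UTC: 17:10 − 9:30 = 07:40 UTC on Jun 14.
Add 3 hours 54 minutes flight time → 11:34 UTC.
Vienna is UTC+2:00, so local arrival = 11:34 + 2:00 = 13:34 on Jun 14.
Layover = 21:29 − 13:34 = 7 hours 55 minutes.

7 hours 55 minutes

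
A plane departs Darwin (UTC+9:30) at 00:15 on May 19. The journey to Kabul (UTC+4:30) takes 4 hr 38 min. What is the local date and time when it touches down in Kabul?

Convert departure to UTC: 00:15 − 9:30 = 14:45 UTC on May 18.
Add 4 hours 38 minutes travel time → 19:23 UTC.
Kabul is UTC+4:30, so local arrival = 19:23 + 4:30 = 23:53 on May 18.

23:53 on May 18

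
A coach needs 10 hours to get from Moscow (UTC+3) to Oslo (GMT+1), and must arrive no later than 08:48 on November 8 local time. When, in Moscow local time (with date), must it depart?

Target arrival in UTC: 08:48 − 1:00 = 07:48 on Nov 8.
Subtract 10 hours → departure 21:48 UTC on Nov 7.
Moscow is UTC+3:00: 21:48 + 3:00 = 00:48 on Nov 8.

00:48 on November 8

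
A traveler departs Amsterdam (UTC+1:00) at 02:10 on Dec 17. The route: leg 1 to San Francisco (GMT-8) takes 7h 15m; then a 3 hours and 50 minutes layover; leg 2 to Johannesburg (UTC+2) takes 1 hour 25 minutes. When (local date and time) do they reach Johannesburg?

Convert departure to UTC: 02:10 − 1:00 = 01:10 UTC on Dec 17.
Add 7 hours 15 minutes leg 1 → 08:25 UTC.
Add 3 hours and 50 minutes layover in San Francisco → 12:15 UTC.
Add 1 hour and 25 minutes leg 2 → 13:40 UTC.
Johannesburg is UTC+2:00, so local arrival = 13:40 + 2:00 = 15:40 on Dec 17.

15:40 on Dec 17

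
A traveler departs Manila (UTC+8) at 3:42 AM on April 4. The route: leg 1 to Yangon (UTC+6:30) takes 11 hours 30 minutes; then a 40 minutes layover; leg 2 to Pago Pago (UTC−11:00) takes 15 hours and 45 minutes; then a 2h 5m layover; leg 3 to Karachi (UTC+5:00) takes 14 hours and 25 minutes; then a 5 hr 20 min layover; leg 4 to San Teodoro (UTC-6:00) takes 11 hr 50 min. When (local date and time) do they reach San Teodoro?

3:17 AM on Apr 6

Convert departure to UTC: 3:42 AM − 8:00 = 7:42 PM UTC on Apr 3.
Add 11 hours 30 minutes leg 1 → 7:12 AM UTC (Apr 4).
Add 40 minutes layover in Yangon → 7:52 AM UTC.
Add 15 hours and 45 minutes leg 2 → 11:37 PM UTC.
Add 2 hours 5 minutes layover in Pago Pago → 1:42 AM UTC (Apr 5).
Add 14 hours and 25 minutes leg 3 → 4:07 PM UTC.
Add 5 hours and 20 minutes layover in Karachi → 9:27 PM UTC.
Add 11 hours and 50 minutes leg 4 → 9:17 AM UTC (Apr 6).
San Teodoro is UTC−6:00, so local arrival = 9:17 AM − 6:00 = 3:17 AM on Apr 6.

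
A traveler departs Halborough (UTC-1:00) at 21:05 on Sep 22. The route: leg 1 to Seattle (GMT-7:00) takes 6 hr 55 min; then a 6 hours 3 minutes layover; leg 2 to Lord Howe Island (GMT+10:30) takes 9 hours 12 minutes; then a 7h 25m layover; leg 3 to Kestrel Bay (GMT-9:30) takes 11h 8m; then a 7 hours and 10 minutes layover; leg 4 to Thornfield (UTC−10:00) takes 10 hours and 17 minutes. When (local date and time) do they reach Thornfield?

22:15 on September 24

Convert departure to UTC: 21:05 + 1:00 = 22:05 UTC on Sep 22.
Add 6 hours 55 minutes leg 1 → 05:00 UTC (Sep 23).
Add 6 hours and 3 minutes layover in Seattle → 11:03 UTC.
Add 9 hours and 12 minutes leg 2 → 20:15 UTC.
Add 7 hours and 25 minutes layover in Lord Howe Island → 03:40 UTC (Sep 24).
Add 11 hours and 8 minutes leg 3 → 14:48 UTC.
Add 7 hours and 10 minutes layover in Kestrel Bay → 21:58 UTC.
Add 10 hours and 17 minutes leg 4 → 08:15 UTC (Sep 25).
Thornfield is UTC−10:00, so local arrival = 08:15 − 10:00 = 22:15 on Sep 24.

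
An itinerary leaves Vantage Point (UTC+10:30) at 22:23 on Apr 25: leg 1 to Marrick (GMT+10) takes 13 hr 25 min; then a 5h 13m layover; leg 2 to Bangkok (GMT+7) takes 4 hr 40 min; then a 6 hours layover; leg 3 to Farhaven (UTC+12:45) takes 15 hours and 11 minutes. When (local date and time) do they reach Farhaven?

21:07 on Apr 27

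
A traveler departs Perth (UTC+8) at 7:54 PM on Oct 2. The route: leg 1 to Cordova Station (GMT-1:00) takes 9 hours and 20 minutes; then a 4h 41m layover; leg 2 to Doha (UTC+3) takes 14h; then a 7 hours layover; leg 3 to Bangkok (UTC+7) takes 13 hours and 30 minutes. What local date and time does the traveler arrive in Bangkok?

Convert departure to UTC: 7:54 PM − 8:00 = 11:54 AM UTC on Oct 2.
Add 9 hours 20 minutes leg 1 → 9:14 PM UTC.
Add 4 hours and 41 minutes layover in Cordova Station → 1:55 AM UTC (Oct 3).
Add 14 hours leg 2 → 3:55 PM UTC.
Add 7 hours layover in Doha → 10:55 PM UTC.
Add 13 hours 30 minutes leg 3 → 12:25 PM UTC (Oct 4).
Bangkok is UTC+7:00, so local arrival = 12:25 PM + 7:00 = 7:25 PM on Oct 4.

7:25 PM on Oct 4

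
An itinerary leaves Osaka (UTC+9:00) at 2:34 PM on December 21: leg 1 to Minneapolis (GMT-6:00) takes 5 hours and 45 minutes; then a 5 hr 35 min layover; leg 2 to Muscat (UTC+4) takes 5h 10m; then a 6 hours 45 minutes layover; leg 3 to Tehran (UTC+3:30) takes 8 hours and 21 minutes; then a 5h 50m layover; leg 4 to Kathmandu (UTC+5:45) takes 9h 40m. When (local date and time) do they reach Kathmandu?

Convert departure to UTC: 2:34 PM − 9:00 = 5:34 AM UTC on Dec 21.
Add 5 hours and 45 minutes leg 1 → 11:19 AM UTC.
Add 5 hours 35 minutes layover in Minneapolis → 4:54 PM UTC.
Add 5 hours and 10 minutes leg 2 → 10:04 PM UTC.
Add 6 hours and 45 minutes layover in Muscat → 4:49 AM UTC (Dec 22).
Add 8 hours and 21 minutes leg 3 → 1:10 PM UTC.
Add 5 hours 50 minutes layover in Tehran → 7:00 PM UTC.
Add 9 hours and 40 minutes leg 4 → 4:40 AM UTC (Dec 23).
Kathmandu is UTC+5:45, so local arrival = 4:40 AM + 5:45 = 10:25 AM on Dec 23.

10:25 AM on December 23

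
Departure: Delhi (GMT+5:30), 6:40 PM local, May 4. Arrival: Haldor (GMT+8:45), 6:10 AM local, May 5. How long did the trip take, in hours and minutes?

Haldor is 3:15 ahead of Delhi.
Clock-face elapsed time (ignoring zones) is 11 hours 30 minutes.
Actual elapsed = 11 hours 30 minutes − 3:15 = 8 hours 15 minutes.

8 hours 15 minutes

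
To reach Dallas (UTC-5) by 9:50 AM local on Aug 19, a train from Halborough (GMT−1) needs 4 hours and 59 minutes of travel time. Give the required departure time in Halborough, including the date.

Target arrival in UTC: 9:50 AM + 5:00 = 2:50 PM on Aug 19.
Subtract 4 hours 59 minutes → departure 9:51 AM UTC on Aug 19.
Halborough is UTC−1:00: 9:51 AM − 1:00 = 8:51 AM on Aug 19.

8:51 AM on August 19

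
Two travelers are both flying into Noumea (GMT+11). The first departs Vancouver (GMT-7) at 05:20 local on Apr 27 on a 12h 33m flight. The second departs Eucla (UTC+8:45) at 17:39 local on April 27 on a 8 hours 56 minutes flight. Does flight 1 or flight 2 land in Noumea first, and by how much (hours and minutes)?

the second, by 7 hours 3 minutes

Flight 1 in UTC: 05:20 + 7:00 = 12:20 on Apr 27.
+12 hours 33 minutes → arrive 00:53 UTC on Apr 28.
Flight 2 in UTC: 17:39 − 8:45 = 08:54 on Apr 27.
+8 hours and 56 minutes → arrive 17:50 UTC on Apr 27.
Flight 2 lands earlier by 7 hours 3 minutes.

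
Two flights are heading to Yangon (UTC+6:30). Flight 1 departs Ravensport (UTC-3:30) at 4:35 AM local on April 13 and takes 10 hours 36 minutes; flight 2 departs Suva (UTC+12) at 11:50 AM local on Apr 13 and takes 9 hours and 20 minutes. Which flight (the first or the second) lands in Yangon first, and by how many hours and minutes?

Flight 1 in UTC: 4:35 AM + 3:30 = 8:05 AM on Apr 13.
+10 hours 36 minutes → arrive 6:41 PM UTC on Apr 13.
Flight 2 in UTC: 11:50 AM − 12:00 = 11:50 PM on Apr 12.
+9 hours and 20 minutes → arrive 9:10 AM UTC on Apr 13.
Flight 2 lands earlier by 9 hours 31 minutes.

the second, by 9 hours 31 minutes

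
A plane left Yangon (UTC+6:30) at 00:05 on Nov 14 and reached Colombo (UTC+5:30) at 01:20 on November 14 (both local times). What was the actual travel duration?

Colombo is 1:00 behind Yangon.
Clock-face elapsed time (ignoring zones) is 1 hour 15 minutes.
Actual elapsed = 1 hour 15 minutes + 1:00 = 2 hours 15 minutes.

2 hours 15 minutes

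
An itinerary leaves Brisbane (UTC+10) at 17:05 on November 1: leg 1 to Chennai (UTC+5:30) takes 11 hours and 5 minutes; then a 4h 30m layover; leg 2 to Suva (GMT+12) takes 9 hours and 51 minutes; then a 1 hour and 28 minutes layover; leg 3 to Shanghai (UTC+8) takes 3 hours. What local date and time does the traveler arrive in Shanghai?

Convert departure to UTC: 17:05 − 10:00 = 07:05 UTC on Nov 1.
Add 11 hours and 5 minutes leg 1 → 18:10 UTC.
Add 4 hours 30 minutes layover in Chennai → 22:40 UTC.
Add 9 hours and 51 minutes leg 2 → 08:31 UTC (Nov 2).
Add 1 hour and 28 minutes layover in Suva → 09:59 UTC.
Add 3 hours leg 3 → 12:59 UTC.
Shanghai is UTC+8:00, so local arrival = 12:59 + 8:00 = 20:59 on Nov 2.

20:59 on Nov 2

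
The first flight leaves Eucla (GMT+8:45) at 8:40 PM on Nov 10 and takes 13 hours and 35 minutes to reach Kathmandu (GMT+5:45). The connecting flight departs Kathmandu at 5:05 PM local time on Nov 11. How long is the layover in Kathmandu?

9 hours 50 minutes

Convert departure to UTC: 8:40 PM − 8:45 = 11:55 AM UTC on Nov 10.
Add 13 hours 35 minutes flight time → 1:30 AM UTC (Nov 11).
Kathmandu is UTC+5:45, so local arrival = 1:30 AM + 5:45 = 7:15 AM on Nov 11.
Layover = 5:05 PM − 7:15 AM = 9 hours 50 minutes.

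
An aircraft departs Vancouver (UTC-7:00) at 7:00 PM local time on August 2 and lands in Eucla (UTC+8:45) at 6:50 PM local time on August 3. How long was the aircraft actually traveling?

8 hours 5 minutes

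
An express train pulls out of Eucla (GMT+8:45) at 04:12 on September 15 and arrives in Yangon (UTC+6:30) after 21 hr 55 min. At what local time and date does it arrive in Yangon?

23:52 on September 15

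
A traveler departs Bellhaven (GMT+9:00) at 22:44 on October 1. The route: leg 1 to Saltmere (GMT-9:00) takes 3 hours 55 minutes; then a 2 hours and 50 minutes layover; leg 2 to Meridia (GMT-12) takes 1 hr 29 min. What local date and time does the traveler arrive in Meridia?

09:58 on October 1

Convert departure to UTC: 22:44 − 9:00 = 13:44 UTC on Oct 1.
Add 3 hours 55 minutes leg 1 → 17:39 UTC.
Add 2 hours 50 minutes layover in Saltmere → 20:29 UTC.
Add 1 hour and 29 minutes leg 2 → 21:58 UTC.
Meridia is UTC−12:00, so local arrival = 21:58 − 12:00 = 09:58 on Oct 1.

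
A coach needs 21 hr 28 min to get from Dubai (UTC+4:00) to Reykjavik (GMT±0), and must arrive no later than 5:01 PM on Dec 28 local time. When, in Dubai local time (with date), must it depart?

11:33 PM on December 27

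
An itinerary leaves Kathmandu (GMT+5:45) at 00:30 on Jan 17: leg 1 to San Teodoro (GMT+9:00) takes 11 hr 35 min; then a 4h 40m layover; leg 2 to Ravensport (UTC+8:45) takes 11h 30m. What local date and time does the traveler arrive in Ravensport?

07:15 on January 18

Convert departure to UTC: 00:30 − 5:45 = 18:45 UTC on Jan 16.
Add 11 hours 35 minutes leg 1 → 06:20 UTC (Jan 17).
Add 4 hours and 40 minutes layover in San Teodoro → 11:00 UTC.
Add 11 hours 30 minutes leg 2 → 22:30 UTC.
Ravensport is UTC+8:45, so local arrival = 22:30 + 8:45 = 07:15 on Jan 18.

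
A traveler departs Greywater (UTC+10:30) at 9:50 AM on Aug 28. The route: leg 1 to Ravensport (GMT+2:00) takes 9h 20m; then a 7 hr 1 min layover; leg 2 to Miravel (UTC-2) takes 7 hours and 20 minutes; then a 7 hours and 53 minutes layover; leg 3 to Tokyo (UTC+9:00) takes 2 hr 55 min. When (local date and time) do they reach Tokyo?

6:49 PM on August 29

Convert departure to UTC: 9:50 AM − 10:30 = 11:20 PM UTC on Aug 27.
Add 9 hours 20 minutes leg 1 → 8:40 AM UTC (Aug 28).
Add 7 hours and 1 minute layover in Ravensport → 3:41 PM UTC.
Add 7 hours and 20 minutes leg 2 → 11:01 PM UTC.
Add 7 hours and 53 minutes layover in Miravel → 6:54 AM UTC (Aug 29).
Add 2 hours and 55 minutes leg 3 → 9:49 AM UTC.
Tokyo is UTC+9:00, so local arrival = 9:49 AM + 9:00 = 6:49 PM on Aug 29.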